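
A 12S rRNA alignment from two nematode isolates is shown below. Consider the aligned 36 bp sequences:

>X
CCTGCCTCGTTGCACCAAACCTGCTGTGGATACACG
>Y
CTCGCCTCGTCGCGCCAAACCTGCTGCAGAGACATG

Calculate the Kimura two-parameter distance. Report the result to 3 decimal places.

Of 36 sites, 7 differences are transitions and 1 are transversions, so P = 7/36 ≈ 0.194444 and Q = 1/36 ≈ 0.027778.
Under the Kimura two-parameter model, d = −½ ln(1 − 2P − Q) − ¼ ln(1 − 2Q).
1 − 2P − Q = 0.583334, giving −½ ln(0.583334) = 0.269498.
1 − 2Q = 0.944444, giving −¼ ln(0.944444) = 0.014290.
d = 0.269498 + 0.014290 = 0.283788.

0.284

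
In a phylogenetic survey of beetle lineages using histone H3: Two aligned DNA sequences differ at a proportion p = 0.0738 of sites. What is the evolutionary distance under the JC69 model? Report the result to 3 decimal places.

0.078

d = −(3/4) ln(1 − 4p/3) = −0.75 ln(1 − 0.0984) = −0.75 ln(0.9016)
  = −0.75 × (-0.103584) = 0.077688 substitutions/site.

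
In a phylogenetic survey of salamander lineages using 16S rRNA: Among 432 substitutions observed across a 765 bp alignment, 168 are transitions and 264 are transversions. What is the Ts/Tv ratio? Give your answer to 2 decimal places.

0.64

R = 168/264 = 0.636363… ≈ 0.64 (to 2 d.p.).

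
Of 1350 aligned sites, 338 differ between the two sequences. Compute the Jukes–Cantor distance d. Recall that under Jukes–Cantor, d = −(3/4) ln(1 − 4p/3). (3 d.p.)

0.305

p = 338/1350 ≈ 0.25037.
d = −(3/4) ln(1 − 4p/3) = −0.75 ln(1 − 0.333827) = −0.75 ln(0.666173)
  = −0.75 × (-0.406206) = 0.304655 substitutions/site.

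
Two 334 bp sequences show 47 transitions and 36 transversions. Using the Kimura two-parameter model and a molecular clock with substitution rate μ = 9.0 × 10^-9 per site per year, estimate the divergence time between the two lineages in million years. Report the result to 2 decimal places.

P = 47/334 ≈ 0.140719 and Q = 36/334 ≈ 0.107784.
Under the Kimura two-parameter model, d = −½ ln(1 − 2P − Q) − ¼ ln(1 − 2Q).
1 − 2P − Q = 0.610778, giving −½ ln(0.610778) = 0.246511.
1 − 2Q = 0.784432, giving −¼ ln(0.784432) = 0.060699.
d = 0.246511 + 0.060699 = 0.307210.
Under a molecular clock d = 2μt, so t = d/(2μ) = 0.307210 / (2 × 9.0 × 10^-9) = 17.07 million years.

17.07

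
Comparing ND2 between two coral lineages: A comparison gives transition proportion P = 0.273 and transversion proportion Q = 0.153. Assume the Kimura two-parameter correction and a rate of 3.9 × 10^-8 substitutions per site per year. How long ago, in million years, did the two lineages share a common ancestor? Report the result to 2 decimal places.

8.87

Under the Kimura two-parameter model, d = −½ ln(1 − 2P − Q) − ¼ ln(1 − 2Q).
1 − 2P − Q = 0.301, giving −½ ln(0.301) = 0.600323.
1 − 2Q = 0.694, giving −¼ ln(0.694) = 0.091321.
d = 0.600323 + 0.091321 = 0.691644.
Under a molecular clock d = 2μt, so t = d/(2μ) = 0.691644 / (2 × 3.9 × 10^-8) = 8.87 million years.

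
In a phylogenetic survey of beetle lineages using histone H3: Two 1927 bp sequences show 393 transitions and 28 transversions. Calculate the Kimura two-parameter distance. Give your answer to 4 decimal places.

0.2818

P = 393/1927 ≈ 0.203944 and Q = 28/1927 ≈ 0.01453.
Under the Kimura two-parameter model, d = −½ ln(1 − 2P − Q) − ¼ ln(1 − 2Q).
1 − 2P − Q = 0.577582, giving −½ ln(0.577582) = 0.274452.
1 − 2Q = 0.97094, giving −¼ ln(0.97094) = 0.007373.
d = 0.274452 + 0.007373 = 0.281825.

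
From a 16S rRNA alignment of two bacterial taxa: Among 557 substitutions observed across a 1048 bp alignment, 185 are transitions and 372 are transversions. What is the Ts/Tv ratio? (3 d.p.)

0.497

R = 185/372 = 0.497311… ≈ 0.497 (to 3 d.p.).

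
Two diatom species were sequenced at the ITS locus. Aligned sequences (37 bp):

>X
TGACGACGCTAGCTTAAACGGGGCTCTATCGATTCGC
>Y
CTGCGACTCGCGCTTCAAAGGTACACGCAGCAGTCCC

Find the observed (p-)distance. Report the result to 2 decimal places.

The sequences differ at 18 of 37 positions.
p = 18/37 = 0.486486… ≈ 0.49 (to 2 d.p.).

0.49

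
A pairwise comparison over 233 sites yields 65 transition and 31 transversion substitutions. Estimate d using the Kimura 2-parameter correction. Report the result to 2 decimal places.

0.66

P = 65/233 ≈ 0.27897 and Q = 31/233 ≈ 0.133047.
Under the Kimura two-parameter model, d = −½ ln(1 − 2P − Q) − ¼ ln(1 − 2Q).
1 − 2P − Q = 0.309013, giving −½ ln(0.309013) = 0.587186.
1 − 2Q = 0.733906, giving −¼ ln(0.733906) = 0.077344.
d = 0.587186 + 0.077344 = 0.664530.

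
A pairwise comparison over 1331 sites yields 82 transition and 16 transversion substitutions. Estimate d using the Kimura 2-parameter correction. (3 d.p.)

P = 82/1331 ≈ 0.061608 and Q = 16/1331 ≈ 0.012021.
Under the Kimura two-parameter model, d = −½ ln(1 − 2P − Q) − ¼ ln(1 − 2Q).
1 − 2P − Q = 0.864763, giving −½ ln(0.864763) = 0.072650.
1 − 2Q = 0.975958, giving −¼ ln(0.975958) = 0.006084.
d = 0.072650 + 0.006084 = 0.078734.

0.079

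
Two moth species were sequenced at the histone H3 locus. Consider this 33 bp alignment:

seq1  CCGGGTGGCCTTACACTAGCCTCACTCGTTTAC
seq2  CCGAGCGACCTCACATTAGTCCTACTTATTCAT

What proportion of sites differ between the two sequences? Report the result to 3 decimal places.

The sequences differ at 12 of 33 positions.
p = 12/33 = 0.363636… ≈ 0.364 (to 3 d.p.).

0.364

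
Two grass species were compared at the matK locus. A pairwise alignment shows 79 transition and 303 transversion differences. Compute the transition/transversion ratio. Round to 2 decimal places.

0.26

R = 79/303 = 0.260726… ≈ 0.26 (to 2 d.p.).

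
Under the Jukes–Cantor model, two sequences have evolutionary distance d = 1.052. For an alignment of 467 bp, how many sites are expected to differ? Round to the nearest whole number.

Invert JC69: p = (3/4)(1 − e^(−4d/3)) = 0.75 × (1 − e^(-1.402667)) = 0.75 × (1 − 0.245940) = 0.565545.
Expected differing sites = pL ≈ 0.565545 × 467 = 264.109515 ≈ 264.

264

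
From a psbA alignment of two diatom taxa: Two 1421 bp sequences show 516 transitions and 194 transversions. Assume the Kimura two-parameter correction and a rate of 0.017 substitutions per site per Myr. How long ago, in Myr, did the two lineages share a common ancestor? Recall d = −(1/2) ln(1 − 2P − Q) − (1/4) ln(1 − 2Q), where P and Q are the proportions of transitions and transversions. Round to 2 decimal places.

P = 516/1421 ≈ 0.363125 and Q = 194/1421 ≈ 0.136524.
Under the Kimura two-parameter model, d = −½ ln(1 − 2P − Q) − ¼ ln(1 − 2Q).
1 − 2P − Q = 0.137226, giving −½ ln(0.137226) = 0.993063.
1 − 2Q = 0.726952, giving −¼ ln(0.726952) = 0.079724.
d = 0.993063 + 0.079724 = 1.072787.
Under a molecular clock d = 2μt, so t = d/(2μ) = 1.072787 / (2 × 0.017) = 31.55 Myr.

31.55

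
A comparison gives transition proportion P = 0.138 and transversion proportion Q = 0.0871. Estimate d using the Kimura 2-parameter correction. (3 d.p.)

0.273

Under the Kimura two-parameter model, d = −½ ln(1 − 2P − Q) − ¼ ln(1 − 2Q).
1 − 2P − Q = 0.6369, giving −½ ln(0.6369) = 0.225571.
1 − 2Q = 0.8258, giving −¼ ln(0.8258) = 0.047851.
d = 0.225571 + 0.047851 = 0.273422.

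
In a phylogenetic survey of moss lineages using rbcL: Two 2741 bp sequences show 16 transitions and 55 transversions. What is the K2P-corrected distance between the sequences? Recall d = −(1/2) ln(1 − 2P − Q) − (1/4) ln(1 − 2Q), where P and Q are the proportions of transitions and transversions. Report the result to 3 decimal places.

0.026

P = 16/2741 ≈ 0.005837 and Q = 55/2741 ≈ 0.020066.
Under the Kimura two-parameter model, d = −½ ln(1 − 2P − Q) − ¼ ln(1 − 2Q).
1 − 2P − Q = 0.96826, giving −½ ln(0.96826) = 0.016127.
1 − 2Q = 0.959868, giving −¼ ln(0.959868) = 0.010240.
d = 0.016127 + 0.010240 = 0.026367.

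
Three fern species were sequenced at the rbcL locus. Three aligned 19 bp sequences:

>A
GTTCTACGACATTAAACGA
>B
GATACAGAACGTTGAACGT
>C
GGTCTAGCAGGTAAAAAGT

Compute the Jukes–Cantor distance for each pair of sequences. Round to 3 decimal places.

d(A,B) = 0.618, d(A,C) = 0.618, d(B,C) = 0.618

A–B: 8/19 sites differ → p ≈ 0.421053, d = −0.75 ln(1 − 0.561404) = 0.618132 ≈ 0.618.
A–C: 8/19 sites differ → p ≈ 0.421053, d = −0.75 ln(1 − 0.561404) = 0.618132 ≈ 0.618.
B–C: 8/19 sites differ → p ≈ 0.421053, d = −0.75 ln(1 − 0.561404) = 0.618132 ≈ 0.618.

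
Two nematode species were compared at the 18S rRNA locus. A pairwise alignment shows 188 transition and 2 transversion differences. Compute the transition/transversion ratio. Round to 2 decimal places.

R = 188/2 = 94.00.

94.00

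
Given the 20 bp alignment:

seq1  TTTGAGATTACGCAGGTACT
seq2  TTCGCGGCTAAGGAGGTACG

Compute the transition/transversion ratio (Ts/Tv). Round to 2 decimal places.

0.75

Transitions are A↔G and C↔T; transversions are all other mismatches.
Transitions: 3. Transversions: 4.
R = 3/4 = 0.75.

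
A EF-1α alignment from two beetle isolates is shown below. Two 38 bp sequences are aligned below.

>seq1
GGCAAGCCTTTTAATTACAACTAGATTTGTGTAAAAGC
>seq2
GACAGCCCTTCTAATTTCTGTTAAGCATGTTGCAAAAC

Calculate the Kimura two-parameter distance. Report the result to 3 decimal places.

Of 38 sites, 9 differences are transitions and 7 are transversions, so P = 9/38 ≈ 0.236842 and Q = 7/38 ≈ 0.184211.
Under the Kimura two-parameter model, d = −½ ln(1 − 2P − Q) − ¼ ln(1 − 2Q).
1 − 2P − Q = 0.342105, giving −½ ln(0.342105) = 0.536319.
1 − 2Q = 0.631578, giving −¼ ln(0.631578) = 0.114883.
d = 0.536319 + 0.114883 = 0.651202.

0.651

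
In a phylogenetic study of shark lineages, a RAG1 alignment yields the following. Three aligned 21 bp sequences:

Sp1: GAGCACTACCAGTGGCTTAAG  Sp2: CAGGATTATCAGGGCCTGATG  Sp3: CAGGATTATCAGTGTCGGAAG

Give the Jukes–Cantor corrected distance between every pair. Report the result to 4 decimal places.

Sp1–Sp2: 8/21 sites differ → p ≈ 0.380952, d = −0.75 ln(1 − 0.507936) = 0.531860 ≈ 0.5319.
Sp1–Sp3: 7/21 sites differ → p ≈ 0.333333, d = −0.75 ln(1 − 0.444444) = 0.440839 ≈ 0.4408.
Sp2–Sp3: 4/21 sites differ → p ≈ 0.190476, d = −0.75 ln(1 − 0.253968) = 0.219740 ≈ 0.2197.

d(Sp1,Sp2) = 0.5319, d(Sp1,Sp3) = 0.4408, d(Sp2,Sp3) = 0.2197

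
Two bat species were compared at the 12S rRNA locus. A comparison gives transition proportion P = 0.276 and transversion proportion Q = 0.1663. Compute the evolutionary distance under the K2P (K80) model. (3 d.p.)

Under the Kimura two-parameter model, d = −½ ln(1 − 2P − Q) − ¼ ln(1 − 2Q).
1 − 2P − Q = 0.2817, giving −½ ln(0.2817) = 0.633456.
1 − 2Q = 0.6674, giving −¼ ln(0.6674) = 0.101091.
d = 0.633456 + 0.101091 = 0.734547.

0.735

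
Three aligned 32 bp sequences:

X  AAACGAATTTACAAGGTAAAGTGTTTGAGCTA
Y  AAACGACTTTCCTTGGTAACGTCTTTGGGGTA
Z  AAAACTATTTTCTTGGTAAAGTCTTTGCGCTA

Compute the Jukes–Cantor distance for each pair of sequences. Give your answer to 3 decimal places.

d(X,Y) = 0.304, d(X,Z) = 0.304, d(Y,Z) = 0.304

X–Y: 8/32 sites differ → p = 0.25, d = −0.75 ln(1 − 0.333333) = 0.304098 ≈ 0.304.
X–Z: 8/32 sites differ → p = 0.25, d = −0.75 ln(1 − 0.333333) = 0.304098 ≈ 0.304.
Y–Z: 8/32 sites differ → p = 0.25, d = −0.75 ln(1 − 0.333333) = 0.304098 ≈ 0.304.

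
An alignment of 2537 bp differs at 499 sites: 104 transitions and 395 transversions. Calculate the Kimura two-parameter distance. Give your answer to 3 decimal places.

0.229

P = 104/2537 ≈ 0.040993 and Q = 395/2537 ≈ 0.155696.
Under the Kimura two-parameter model, d = −½ ln(1 − 2P − Q) − ¼ ln(1 − 2Q).
1 − 2P − Q = 0.762318, giving −½ ln(0.762318) = 0.135696.
1 − 2Q = 0.688608, giving −¼ ln(0.688608) = 0.093271.
d = 0.135696 + 0.093271 = 0.228967.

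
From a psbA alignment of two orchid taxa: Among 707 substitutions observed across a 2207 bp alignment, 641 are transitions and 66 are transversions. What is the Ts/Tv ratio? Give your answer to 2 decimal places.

9.71

R = 641/66 = 9.712121… ≈ 9.71 (to 2 d.p.).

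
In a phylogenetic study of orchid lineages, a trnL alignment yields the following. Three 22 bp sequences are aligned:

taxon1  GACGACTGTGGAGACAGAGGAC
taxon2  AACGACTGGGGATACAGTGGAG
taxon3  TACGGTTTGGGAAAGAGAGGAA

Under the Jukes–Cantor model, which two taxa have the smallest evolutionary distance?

taxon1 and taxon2

taxon1–taxon2: 5/22 differ, p = 0.227, d = 0.271.
taxon1–taxon3: 8/22 differ, p = 0.364, d = 0.497.
taxon2–taxon3: 8/22 differ, p = 0.364, d = 0.497.
The smallest distance is between taxon1 and taxon2.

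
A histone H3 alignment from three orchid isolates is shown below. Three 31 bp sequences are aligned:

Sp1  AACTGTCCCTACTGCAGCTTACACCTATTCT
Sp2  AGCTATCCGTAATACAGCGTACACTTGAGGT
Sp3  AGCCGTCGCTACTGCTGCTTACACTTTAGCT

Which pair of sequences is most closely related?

Sp1–Sp2: 11/31 differ, p = 0.355, d = 0.481.
Sp1–Sp3: 8/31 differ, p = 0.258, d = 0.316.
Sp2–Sp3: 10/31 differ, p = 0.323, d = 0.422.
The smallest distance is between Sp1 and Sp3.

Sp1 and Sp3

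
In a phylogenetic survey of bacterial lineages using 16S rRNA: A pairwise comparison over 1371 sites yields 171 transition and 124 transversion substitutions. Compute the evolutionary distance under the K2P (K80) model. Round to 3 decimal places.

P = 171/1371 ≈ 0.124726 and Q = 124/1371 ≈ 0.090445.
Under the Kimura two-parameter model, d = −½ ln(1 − 2P − Q) − ¼ ln(1 − 2Q).
1 − 2P − Q = 0.660103, giving −½ ln(0.660103) = 0.207680.
1 − 2Q = 0.81911, giving −¼ ln(0.81911) = 0.049884.
d = 0.207680 + 0.049884 = 0.257564.

0.258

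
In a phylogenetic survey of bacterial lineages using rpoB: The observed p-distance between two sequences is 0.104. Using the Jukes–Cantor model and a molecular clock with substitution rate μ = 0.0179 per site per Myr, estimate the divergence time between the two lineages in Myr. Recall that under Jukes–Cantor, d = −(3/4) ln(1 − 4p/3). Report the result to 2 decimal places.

d = −(3/4) ln(1 − 4p/3) = −0.75 ln(1 − 0.138667) = −0.75 ln(0.861333)
  = −0.75 × (-0.149274) = 0.111956 substitutions/site.
Under a molecular clock d = 2μt, so t = d/(2μ) = 0.111956 / (2 × 0.0179) = 3.13 Myr.

3.13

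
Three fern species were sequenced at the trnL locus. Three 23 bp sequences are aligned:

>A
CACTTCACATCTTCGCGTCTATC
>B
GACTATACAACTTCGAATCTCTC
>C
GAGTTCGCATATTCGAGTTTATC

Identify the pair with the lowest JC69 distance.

A and C

A–B: 7/23 differ, p = 0.304, d = 0.390.
A–C: 6/23 differ, p = 0.261, d = 0.321.
B–C: 9/23 differ, p = 0.391, d = 0.553.
The smallest distance is between A and C.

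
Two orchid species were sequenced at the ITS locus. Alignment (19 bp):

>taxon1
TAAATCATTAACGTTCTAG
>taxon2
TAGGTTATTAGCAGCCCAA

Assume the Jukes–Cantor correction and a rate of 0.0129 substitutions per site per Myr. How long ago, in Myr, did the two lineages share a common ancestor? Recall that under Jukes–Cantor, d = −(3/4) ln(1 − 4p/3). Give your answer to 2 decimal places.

29.03

The sequences differ at 9 of 19 sites (3, 4, 6, 11, 13, 14, 15, 17, 19), so p = 9/19 ≈ 0.473684.
d = −(3/4) ln(1 − 4p/3) = −0.75 ln(1 − 0.631579) = −0.75 ln(0.368421)
  = −0.75 × (-0.998529) = 0.748897 substitutions/site.
Under a molecular clock d = 2μt, so t = d/(2μ) = 0.748897 / (2 × 0.0129) = 29.03 Myr.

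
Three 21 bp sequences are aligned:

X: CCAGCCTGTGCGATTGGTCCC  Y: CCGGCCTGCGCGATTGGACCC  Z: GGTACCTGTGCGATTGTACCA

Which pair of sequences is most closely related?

X and Y

X–Y: 3/21 differ, p = 0.143, d = 0.158.
X–Z: 7/21 differ, p = 0.333, d = 0.441.
Y–Z: 7/21 differ, p = 0.333, d = 0.441.
The smallest distance is between X and Y.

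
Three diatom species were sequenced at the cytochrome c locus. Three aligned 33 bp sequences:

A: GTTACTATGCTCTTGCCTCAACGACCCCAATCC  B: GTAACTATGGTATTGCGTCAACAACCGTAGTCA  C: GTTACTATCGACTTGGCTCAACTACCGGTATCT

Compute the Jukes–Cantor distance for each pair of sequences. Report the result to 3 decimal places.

d(A,B) = 0.339, d(A,C) = 0.339, d(B,C) = 0.441

A–B: 9/33 sites differ → p ≈ 0.272727, d = −0.75 ln(1 − 0.363636) = 0.338988 ≈ 0.339.
A–C: 9/33 sites differ → p ≈ 0.272727, d = −0.75 ln(1 − 0.363636) = 0.338988 ≈ 0.339.
B–C: 11/33 sites differ → p ≈ 0.333333, d = −0.75 ln(1 − 0.444444) = 0.440839 ≈ 0.441.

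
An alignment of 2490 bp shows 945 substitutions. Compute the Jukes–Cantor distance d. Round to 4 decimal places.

0.5290

p = 945/2490 ≈ 0.379518.
d = −(3/4) ln(1 − 4p/3) = −0.75 ln(1 − 0.506024) = −0.75 ln(0.493976)
  = −0.75 × (-0.705268) = 0.528951 substitutions/site.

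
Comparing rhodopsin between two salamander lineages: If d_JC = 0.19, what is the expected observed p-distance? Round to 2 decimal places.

0.17

p = (3/4)(1 − e^(−4d/3)) = 0.75 × (1 − e^(-0.253333)) = 0.75 × (1 − 0.776209) = 0.167843.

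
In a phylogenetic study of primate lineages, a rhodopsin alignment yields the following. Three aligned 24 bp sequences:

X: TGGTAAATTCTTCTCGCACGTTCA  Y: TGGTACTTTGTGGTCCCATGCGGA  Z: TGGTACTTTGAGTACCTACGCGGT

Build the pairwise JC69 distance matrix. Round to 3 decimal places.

X–Y: 10/24 sites differ → p ≈ 0.416667, d = −0.75 ln(1 − 0.555556) = 0.608198 ≈ 0.608.
X–Z: 13/24 sites differ → p ≈ 0.541667, d = −0.75 ln(1 − 0.722223) = 0.960702 ≈ 0.961.
Y–Z: 6/24 sites differ → p = 0.25, d = −0.75 ln(1 − 0.333333) = 0.304098 ≈ 0.304.

d(X,Y) = 0.608, d(X,Z) = 0.961, d(Y,Z) = 0.304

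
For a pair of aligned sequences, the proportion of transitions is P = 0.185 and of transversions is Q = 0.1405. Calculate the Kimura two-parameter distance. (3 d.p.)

Under the Kimura two-parameter model, d = −½ ln(1 − 2P − Q) − ¼ ln(1 − 2Q).
1 − 2P − Q = 0.4895, giving −½ ln(0.4895) = 0.357185.
1 − 2Q = 0.719, giving −¼ ln(0.719) = 0.082473.
d = 0.357185 + 0.082473 = 0.439658.

0.440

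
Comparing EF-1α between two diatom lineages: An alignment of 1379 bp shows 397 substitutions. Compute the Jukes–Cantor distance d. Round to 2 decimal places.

0.36

p = 397/1379 ≈ 0.28789.
d = −(3/4) ln(1 − 4p/3) = −0.75 ln(1 − 0.383853) = −0.75 ln(0.616147)
  = −0.75 × (-0.484270) = 0.363203 substitutions/site.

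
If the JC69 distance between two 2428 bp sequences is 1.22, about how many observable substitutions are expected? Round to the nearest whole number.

Invert JC69: p = (3/4)(1 − e^(−4d/3)) = 0.75 × (1 − e^(-1.626667)) = 0.75 × (1 − 0.196584) = 0.602562.
Expected differing sites = pL ≈ 0.602562 × 2428 = 1463.020536 ≈ 1463.

1463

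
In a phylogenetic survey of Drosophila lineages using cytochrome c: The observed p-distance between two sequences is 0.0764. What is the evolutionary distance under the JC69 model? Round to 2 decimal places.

0.08

d = −(3/4) ln(1 − 4p/3) = −0.75 ln(1 − 0.101867) = −0.75 ln(0.898133)
  = −0.75 × (-0.107437) = 0.080578 substitutions/site.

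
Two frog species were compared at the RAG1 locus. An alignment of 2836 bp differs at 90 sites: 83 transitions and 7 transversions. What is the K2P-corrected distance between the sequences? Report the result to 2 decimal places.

0.03

P = 83/2836 ≈ 0.029267 and Q = 7/2836 ≈ 0.002468.
Under the Kimura two-parameter model, d = −½ ln(1 − 2P − Q) − ¼ ln(1 − 2Q).
1 − 2P − Q = 0.938998, giving −½ ln(0.938998) = 0.031471.
1 − 2Q = 0.995064, giving −¼ ln(0.995064) = 0.001237.
d = 0.031471 + 0.001237 = 0.032708.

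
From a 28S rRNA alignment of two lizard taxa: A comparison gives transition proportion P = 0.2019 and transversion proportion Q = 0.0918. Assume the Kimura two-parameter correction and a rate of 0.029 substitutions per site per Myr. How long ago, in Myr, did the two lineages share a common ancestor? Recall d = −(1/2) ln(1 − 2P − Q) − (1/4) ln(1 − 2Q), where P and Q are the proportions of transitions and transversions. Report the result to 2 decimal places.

6.77

Under the Kimura two-parameter model, d = −½ ln(1 − 2P − Q) − ¼ ln(1 − 2Q).
1 − 2P − Q = 0.5044, giving −½ ln(0.5044) = 0.342193.
1 − 2Q = 0.8164, giving −¼ ln(0.8164) = 0.050713.
d = 0.342193 + 0.050713 = 0.392906.
Under a molecular clock d = 2μt, so t = d/(2μ) = 0.392906 / (2 × 0.029) = 6.77 Myr.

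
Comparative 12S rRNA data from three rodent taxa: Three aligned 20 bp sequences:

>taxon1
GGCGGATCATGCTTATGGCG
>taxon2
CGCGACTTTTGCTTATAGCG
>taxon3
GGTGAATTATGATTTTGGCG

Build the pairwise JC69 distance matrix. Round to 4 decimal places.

taxon1–taxon2: 6/20 sites differ → p = 0.3, d = −0.75 ln(1 − 0.4) = 0.383119 ≈ 0.3831.
taxon1–taxon3: 5/20 sites differ → p = 0.25, d = −0.75 ln(1 − 0.333333) = 0.304098 ≈ 0.3041.
taxon2–taxon3: 7/20 sites differ → p = 0.35, d = −0.75 ln(1 − 0.466667) = 0.471457 ≈ 0.4715.

d(taxon1,taxon2) = 0.3831, d(taxon1,taxon3) = 0.3041, d(taxon2,taxon3) = 0.4715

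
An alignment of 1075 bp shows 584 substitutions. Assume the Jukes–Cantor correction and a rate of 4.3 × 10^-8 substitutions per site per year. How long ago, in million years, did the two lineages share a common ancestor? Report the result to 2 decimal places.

11.24

p = 584/1075 ≈ 0.543256.
d = −(3/4) ln(1 − 4p/3) = −0.75 ln(1 − 0.724341) = −0.75 ln(0.275659)
  = −0.75 × (-1.288591) = 0.966443 substitutions/site.
Under a molecular clock d = 2μt, so t = d/(2μ) = 0.966443 / (2 × 4.3 × 10^-8) = 11.24 million years.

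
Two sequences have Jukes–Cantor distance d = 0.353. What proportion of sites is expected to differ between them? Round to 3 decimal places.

0.282

p = (3/4)(1 − e^(−4d/3)) = 0.75 × (1 − e^(-0.470667)) = 0.75 × (1 − 0.624586) = 0.281561.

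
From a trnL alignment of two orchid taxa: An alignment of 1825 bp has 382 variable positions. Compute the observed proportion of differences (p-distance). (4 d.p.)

0.2093

p = 382/1825 = 0.209315… ≈ 0.2093 (to 4 d.p.).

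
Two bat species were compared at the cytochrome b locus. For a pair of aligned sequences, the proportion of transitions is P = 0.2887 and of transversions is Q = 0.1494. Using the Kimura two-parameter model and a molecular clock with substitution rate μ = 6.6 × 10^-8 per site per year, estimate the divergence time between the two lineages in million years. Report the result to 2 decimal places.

5.59

Under the Kimura two-parameter model, d = −½ ln(1 − 2P − Q) − ¼ ln(1 − 2Q).
1 − 2P − Q = 0.2732, giving −½ ln(0.2732) = 0.648776.
1 − 2Q = 0.7012, giving −¼ ln(0.7012) = 0.088741.
d = 0.648776 + 0.088741 = 0.737517.
Under a molecular clock d = 2μt, so t = d/(2μ) = 0.737517 / (2 × 6.6 × 10^-8) = 5.59 million years.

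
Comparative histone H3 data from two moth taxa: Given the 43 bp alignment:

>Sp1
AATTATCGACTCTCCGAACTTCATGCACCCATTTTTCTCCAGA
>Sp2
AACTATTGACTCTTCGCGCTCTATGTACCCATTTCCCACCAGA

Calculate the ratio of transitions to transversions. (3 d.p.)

4.500

Transitions are A↔G and C↔T; transversions are all other mismatches.
Transitions: 9. Transversions: 2.
R = 9/2 = 4.500.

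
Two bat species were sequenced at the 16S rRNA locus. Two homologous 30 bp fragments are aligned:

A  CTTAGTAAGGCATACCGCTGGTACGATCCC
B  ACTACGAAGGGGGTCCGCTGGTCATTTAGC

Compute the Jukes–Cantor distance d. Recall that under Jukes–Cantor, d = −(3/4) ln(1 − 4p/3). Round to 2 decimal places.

The sequences differ at 14 of 30 sites, so p = 14/30 ≈ 0.466667.
d = −(3/4) ln(1 − 4p/3) = −0.75 ln(1 − 0.622223) = −0.75 ln(0.377777)
  = −0.75 × (-0.973451) = 0.730088 substitutions/site.

0.73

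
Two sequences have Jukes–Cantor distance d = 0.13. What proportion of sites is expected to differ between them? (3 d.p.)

0.119

p = (3/4)(1 − e^(−4d/3)) = 0.75 × (1 − e^(-0.173333)) = 0.75 × (1 − 0.840858) = 0.119357.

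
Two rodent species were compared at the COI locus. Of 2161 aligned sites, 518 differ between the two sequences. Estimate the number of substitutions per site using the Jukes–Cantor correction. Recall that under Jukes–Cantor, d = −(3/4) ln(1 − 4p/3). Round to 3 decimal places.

p = 518/2161 ≈ 0.239704.
d = −(3/4) ln(1 − 4p/3) = −0.75 ln(1 − 0.319605) = −0.75 ln(0.680395)
  = −0.75 × (-0.385082) = 0.288812 substitutions/site.

0.289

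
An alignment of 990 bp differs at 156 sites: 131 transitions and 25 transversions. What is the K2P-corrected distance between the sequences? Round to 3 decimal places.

P = 131/990 ≈ 0.132323 and Q = 25/990 ≈ 0.025253.
Under the Kimura two-parameter model, d = −½ ln(1 − 2P − Q) − ¼ ln(1 − 2Q).
1 − 2P − Q = 0.710101, giving −½ ln(0.710101) = 0.171174.
1 − 2Q = 0.949494, giving −¼ ln(0.949494) = 0.012957.
d = 0.171174 + 0.012957 = 0.184131.

0.184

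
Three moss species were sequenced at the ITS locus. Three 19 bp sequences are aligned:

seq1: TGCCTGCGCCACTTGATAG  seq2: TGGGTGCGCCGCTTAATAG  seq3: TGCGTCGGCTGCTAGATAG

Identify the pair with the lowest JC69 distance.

seq1 and seq2

seq1–seq2: 4/19 differ, p = 0.211, d = 0.247.
seq1–seq3: 6/19 differ, p = 0.316, d = 0.410.
seq2–seq3: 6/19 differ, p = 0.316, d = 0.410.
The smallest distance is between seq1 and seq2.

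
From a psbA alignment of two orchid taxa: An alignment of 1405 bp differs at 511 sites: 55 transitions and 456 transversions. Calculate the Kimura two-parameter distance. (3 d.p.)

P = 55/1405 ≈ 0.039146 and Q = 456/1405 ≈ 0.324555.
Under the Kimura two-parameter model, d = −½ ln(1 − 2P − Q) − ¼ ln(1 − 2Q).
1 − 2P − Q = 0.597153, giving −½ ln(0.597153) = 0.257791.
1 − 2Q = 0.35089, giving −¼ ln(0.35089) = 0.261821.
d = 0.257791 + 0.261821 = 0.519612.

0.520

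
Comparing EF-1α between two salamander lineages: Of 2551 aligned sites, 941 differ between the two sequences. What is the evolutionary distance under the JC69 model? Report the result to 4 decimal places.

p = 941/2551 ≈ 0.368875.
d = −(3/4) ln(1 − 4p/3) = −0.75 ln(1 − 0.491833) = −0.75 ln(0.508167)
  = −0.75 × (-0.676945) = 0.507709 substitutions/site.

0.5077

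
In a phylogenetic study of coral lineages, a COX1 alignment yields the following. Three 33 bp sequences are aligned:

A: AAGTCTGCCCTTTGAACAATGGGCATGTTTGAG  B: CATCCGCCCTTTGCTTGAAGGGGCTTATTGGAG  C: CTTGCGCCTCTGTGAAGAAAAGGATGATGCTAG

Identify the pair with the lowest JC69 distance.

A and B

A–B: 15/33 differ, p = 0.455, d = 0.699.
A–C: 18/33 differ, p = 0.545, d = 0.974.
B–C: 16/33 differ, p = 0.485, d = 0.780.
The smallest distance is between A and B.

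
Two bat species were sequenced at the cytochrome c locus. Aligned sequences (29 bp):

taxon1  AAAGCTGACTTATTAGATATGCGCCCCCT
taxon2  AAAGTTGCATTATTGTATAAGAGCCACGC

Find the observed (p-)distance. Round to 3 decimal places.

0.345

The sequences differ at 10 of 29 positions (sites 5, 8, 9, 15, 16, 20, 22, 26, 28, 29).
p = 10/29 = 0.344827… ≈ 0.345 (to 3 d.p.).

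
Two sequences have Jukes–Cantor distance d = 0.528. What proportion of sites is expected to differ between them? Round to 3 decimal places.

0.379

p = (3/4)(1 − e^(−4d/3)) = 0.75 × (1 − e^(-0.704)) = 0.75 × (1 − 0.494603) = 0.379048.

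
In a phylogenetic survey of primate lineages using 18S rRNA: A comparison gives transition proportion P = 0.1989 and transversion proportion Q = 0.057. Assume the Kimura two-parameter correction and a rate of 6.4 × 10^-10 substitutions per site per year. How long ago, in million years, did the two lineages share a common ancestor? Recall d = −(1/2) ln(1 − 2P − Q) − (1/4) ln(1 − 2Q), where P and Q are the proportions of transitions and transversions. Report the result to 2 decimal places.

Under the Kimura two-parameter model, d = −½ ln(1 − 2P − Q) − ¼ ln(1 − 2Q).
1 − 2P − Q = 0.5452, giving −½ ln(0.5452) = 0.303301.
1 − 2Q = 0.886, giving −¼ ln(0.886) = 0.030260.
d = 0.303301 + 0.030260 = 0.333561.
Under a molecular clock d = 2μt, so t = d/(2μ) = 0.333561 / (2 × 6.4 × 10^-10) = 260.59 million years.

260.59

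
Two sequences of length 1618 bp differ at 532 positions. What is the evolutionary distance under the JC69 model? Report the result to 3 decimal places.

0.433

p = 532/1618 ≈ 0.328801.
d = −(3/4) ln(1 − 4p/3) = −0.75 ln(1 − 0.438401) = −0.75 ln(0.561599)
  = −0.75 × (-0.576967) = 0.432725 substitutions/site.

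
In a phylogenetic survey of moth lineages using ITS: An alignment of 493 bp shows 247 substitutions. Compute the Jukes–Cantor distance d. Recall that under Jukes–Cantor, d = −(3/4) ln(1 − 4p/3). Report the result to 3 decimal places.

p = 247/493 ≈ 0.501014.
d = −(3/4) ln(1 − 4p/3) = −0.75 ln(1 − 0.668019) = −0.75 ln(0.331981)
  = −0.75 × (-1.102678) = 0.827009 substitutions/site.

0.827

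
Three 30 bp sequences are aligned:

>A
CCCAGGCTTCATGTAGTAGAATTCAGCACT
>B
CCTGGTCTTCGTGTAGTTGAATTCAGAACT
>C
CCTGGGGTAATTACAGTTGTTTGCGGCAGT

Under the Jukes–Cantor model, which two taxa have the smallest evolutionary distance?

A–B: 6/30 differ, p = 0.200, d = 0.233.
A–C: 14/30 differ, p = 0.467, d = 0.730.
B–C: 13/30 differ, p = 0.433, d = 0.647.
The smallest distance is between A and B.

A and B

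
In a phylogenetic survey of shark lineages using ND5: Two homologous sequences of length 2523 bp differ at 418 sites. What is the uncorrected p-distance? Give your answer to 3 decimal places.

p = 418/2523 = 0.165675… ≈ 0.166 (to 3 d.p.).

0.166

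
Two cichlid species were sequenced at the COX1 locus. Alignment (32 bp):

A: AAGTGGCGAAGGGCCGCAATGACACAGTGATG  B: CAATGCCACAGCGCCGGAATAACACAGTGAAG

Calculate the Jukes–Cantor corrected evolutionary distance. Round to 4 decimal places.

The sequences differ at 9 of 32 sites (1, 3, 6, 8, 9, 12, 17, 21, 31), so p = 9/32 = 0.28125.
d = −(3/4) ln(1 − 4p/3) = −0.75 ln(1 − 0.375) = −0.75 ln(0.625)
  = −0.75 × (-0.470004) = 0.352503 substitutions/site.

0.3525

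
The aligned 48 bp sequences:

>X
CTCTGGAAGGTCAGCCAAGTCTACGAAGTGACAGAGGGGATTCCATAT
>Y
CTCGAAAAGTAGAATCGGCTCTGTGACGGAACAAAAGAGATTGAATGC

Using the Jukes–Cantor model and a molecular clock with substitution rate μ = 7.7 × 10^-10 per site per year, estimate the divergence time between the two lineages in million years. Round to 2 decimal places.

496.06

The sequences differ at 23 of 48 sites, so p = 23/48 ≈ 0.479167.
d = −(3/4) ln(1 − 4p/3) = −0.75 ln(1 − 0.638889) = −0.75 ln(0.361111)
  = −0.75 × (-1.018570) = 0.763928 substitutions/site.
Under a molecular clock d = 2μt, so t = d/(2μ) = 0.763928 / (2 × 7.7 × 10^-10) = 496.06 million years.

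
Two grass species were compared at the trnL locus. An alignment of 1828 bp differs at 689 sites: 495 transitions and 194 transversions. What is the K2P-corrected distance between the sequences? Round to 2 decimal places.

P = 495/1828 ≈ 0.270788 and Q = 194/1828 ≈ 0.106127.
Under the Kimura two-parameter model, d = −½ ln(1 − 2P − Q) − ¼ ln(1 − 2Q).
1 − 2P − Q = 0.352297, giving −½ ln(0.352297) = 0.521640.
1 − 2Q = 0.787746, giving −¼ ln(0.787746) = 0.059645.
d = 0.521640 + 0.059645 = 0.581285.

0.58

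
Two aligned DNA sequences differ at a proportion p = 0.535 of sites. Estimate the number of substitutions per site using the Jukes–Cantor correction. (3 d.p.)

0.937

d = −(3/4) ln(1 − 4p/3) = −0.75 ln(1 − 0.713333) = −0.75 ln(0.286667)
  = −0.75 × (-1.249434) = 0.937076 substitutions/site.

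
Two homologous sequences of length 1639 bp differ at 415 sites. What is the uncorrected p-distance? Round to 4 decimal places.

0.2532

p = 415/1639 = 0.253203… ≈ 0.2532 (to 4 d.p.).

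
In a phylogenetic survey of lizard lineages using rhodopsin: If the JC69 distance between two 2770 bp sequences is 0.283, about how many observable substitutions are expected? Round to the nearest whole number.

653

Invert JC69: p = (3/4)(1 − e^(−4d/3)) = 0.75 × (1 − e^(-0.377333)) = 0.75 × (1 − 0.685688) = 0.235734.
Expected differing sites = pL ≈ 0.235734 × 2770 = 652.98318 ≈ 653.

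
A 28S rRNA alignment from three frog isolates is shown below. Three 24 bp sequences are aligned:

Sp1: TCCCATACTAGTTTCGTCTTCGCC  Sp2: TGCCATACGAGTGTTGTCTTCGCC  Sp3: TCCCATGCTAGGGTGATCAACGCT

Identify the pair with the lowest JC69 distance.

Sp1 and Sp2

Sp1–Sp2: 4/24 differ, p = 0.167, d = 0.188.
Sp1–Sp3: 8/24 differ, p = 0.333, d = 0.441.
Sp2–Sp3: 9/24 differ, p = 0.375, d = 0.520.
The smallest distance is between Sp1 and Sp2.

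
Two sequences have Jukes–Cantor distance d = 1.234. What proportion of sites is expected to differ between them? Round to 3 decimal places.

p = (3/4)(1 − e^(−4d/3)) = 0.75 × (1 − e^(-1.645333)) = 0.75 × (1 − 0.192948) = 0.605289.

0.605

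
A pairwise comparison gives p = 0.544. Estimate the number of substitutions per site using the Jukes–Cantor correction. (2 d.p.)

0.97

d = −(3/4) ln(1 − 4p/3) = −0.75 ln(1 − 0.725333) = −0.75 ln(0.274667)
  = −0.75 × (-1.292196) = 0.969147 substitutions/site.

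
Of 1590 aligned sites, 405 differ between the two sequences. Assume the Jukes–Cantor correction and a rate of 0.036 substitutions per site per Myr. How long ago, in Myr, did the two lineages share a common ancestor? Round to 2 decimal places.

p = 405/1590 ≈ 0.254717.
d = −(3/4) ln(1 − 4p/3) = −0.75 ln(1 − 0.339623) = −0.75 ln(0.660377)
  = −0.75 × (-0.414944) = 0.311208 substitutions/site.
Under a molecular clock d = 2μt, so t = d/(2μ) = 0.311208 / (2 × 0.036) = 4.32 Myr.

4.32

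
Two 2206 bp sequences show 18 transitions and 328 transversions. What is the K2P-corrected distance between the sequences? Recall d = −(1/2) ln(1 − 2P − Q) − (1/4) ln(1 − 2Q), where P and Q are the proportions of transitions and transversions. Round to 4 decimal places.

0.1784

P = 18/2206 ≈ 0.00816 and Q = 328/2206 ≈ 0.148685.
Under the Kimura two-parameter model, d = −½ ln(1 − 2P − Q) − ¼ ln(1 − 2Q).
1 − 2P − Q = 0.834995, giving −½ ln(0.834995) = 0.090165.
1 − 2Q = 0.70263, giving −¼ ln(0.70263) = 0.088231.
d = 0.090165 + 0.088231 = 0.178396.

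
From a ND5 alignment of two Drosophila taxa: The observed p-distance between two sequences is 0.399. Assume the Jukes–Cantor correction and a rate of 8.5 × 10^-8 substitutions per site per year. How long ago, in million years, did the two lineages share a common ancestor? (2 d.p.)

3.35

d = −(3/4) ln(1 − 4p/3) = −0.75 ln(1 − 0.532) = −0.75 ln(0.468)
  = −0.75 × (-0.759287) = 0.569465 substitutions/site.
Under a molecular clock d = 2μt, so t = d/(2μ) = 0.569465 / (2 × 8.5 × 10^-8) = 3.35 million years.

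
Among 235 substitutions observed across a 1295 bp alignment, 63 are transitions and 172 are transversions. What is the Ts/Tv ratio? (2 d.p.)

R = 63/172 = 0.366279… ≈ 0.37 (to 2 d.p.).

0.37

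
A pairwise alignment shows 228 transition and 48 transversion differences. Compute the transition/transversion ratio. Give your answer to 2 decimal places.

R = 228/48 = 4.75.

4.75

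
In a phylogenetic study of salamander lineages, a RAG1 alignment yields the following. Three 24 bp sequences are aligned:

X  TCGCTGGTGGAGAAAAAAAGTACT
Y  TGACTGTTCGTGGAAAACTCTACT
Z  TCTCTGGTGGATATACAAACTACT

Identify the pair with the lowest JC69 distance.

X and Z

X–Y: 9/24 differ, p = 0.375, d = 0.520.
X–Z: 5/24 differ, p = 0.208, d = 0.244.
Y–Z: 11/24 differ, p = 0.458, d = 0.708.
The smallest distance is between X and Z.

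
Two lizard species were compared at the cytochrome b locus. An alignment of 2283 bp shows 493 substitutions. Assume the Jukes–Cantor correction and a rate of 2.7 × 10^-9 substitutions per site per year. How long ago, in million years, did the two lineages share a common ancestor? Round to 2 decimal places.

p = 493/2283 ≈ 0.215944.
d = −(3/4) ln(1 − 4p/3) = −0.75 ln(1 − 0.287925) = −0.75 ln(0.712075)
  = −0.75 × (-0.339572) = 0.254679 substitutions/site.
Under a molecular clock d = 2μt, so t = d/(2μ) = 0.254679 / (2 × 2.7 × 10^-9) = 47.16 million years.

47.16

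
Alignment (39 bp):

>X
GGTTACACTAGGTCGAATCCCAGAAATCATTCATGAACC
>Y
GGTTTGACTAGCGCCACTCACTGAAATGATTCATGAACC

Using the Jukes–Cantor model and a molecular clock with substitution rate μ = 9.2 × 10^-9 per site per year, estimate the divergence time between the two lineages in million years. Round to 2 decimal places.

The sequences differ at 9 of 39 sites (5, 6, 12, 13, 15, 17, 20, 22, 28), so p = 9/39 ≈ 0.230769.
d = −(3/4) ln(1 − 4p/3) = −0.75 ln(1 − 0.307692) = −0.75 ln(0.692308)
  = −0.75 × (-0.367724) = 0.275793 substitutions/site.
Under a molecular clock d = 2μt, so t = d/(2μ) = 0.275793 / (2 × 9.2 × 10^-9) = 14.99 million years.

14.99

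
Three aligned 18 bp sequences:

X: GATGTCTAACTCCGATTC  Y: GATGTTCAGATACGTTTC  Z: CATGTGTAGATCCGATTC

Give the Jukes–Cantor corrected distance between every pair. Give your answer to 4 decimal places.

d(X,Y) = 0.4408, d(X,Z) = 0.2635, d(Y,Z) = 0.3470

X–Y: 6/18 sites differ → p ≈ 0.333333, d = −0.75 ln(1 − 0.444444) = 0.440839 ≈ 0.4408.
X–Z: 4/18 sites differ → p ≈ 0.222222, d = −0.75 ln(1 − 0.296296) = 0.263548 ≈ 0.2635.
Y–Z: 5/18 sites differ → p ≈ 0.277778, d = −0.75 ln(1 − 0.370371) = 0.346968 ≈ 0.3470.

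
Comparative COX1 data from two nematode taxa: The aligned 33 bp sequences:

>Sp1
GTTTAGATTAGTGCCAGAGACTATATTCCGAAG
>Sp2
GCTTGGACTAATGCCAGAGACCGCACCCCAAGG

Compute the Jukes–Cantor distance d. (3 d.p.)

The sequences differ at 11 of 33 sites, so p = 11/33 ≈ 0.333333.
d = −(3/4) ln(1 − 4p/3) = −0.75 ln(1 − 0.444444) = −0.75 ln(0.555556)
  = −0.75 × (-0.587786) = 0.440840 substitutions/site.

0.441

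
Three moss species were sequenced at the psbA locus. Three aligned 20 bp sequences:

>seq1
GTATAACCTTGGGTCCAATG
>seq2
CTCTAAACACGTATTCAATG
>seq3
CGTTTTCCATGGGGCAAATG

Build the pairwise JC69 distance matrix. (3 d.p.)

seq1–seq2: 8/20 sites differ → p = 0.4, d = −0.75 ln(1 − 0.533333) = 0.571605 ≈ 0.572.
seq1–seq3: 8/20 sites differ → p = 0.4, d = −0.75 ln(1 − 0.533333) = 0.571605 ≈ 0.572.
seq2–seq3: 11/20 sites differ → p = 0.55, d = −0.75 ln(1 − 0.733333) = 0.991316 ≈ 0.991.

d(seq1,seq2) = 0.572, d(seq1,seq3) = 0.572, d(seq2,seq3) = 0.991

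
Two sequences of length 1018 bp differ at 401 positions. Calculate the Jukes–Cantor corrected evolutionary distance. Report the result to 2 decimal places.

0.56

p = 401/1018 ≈ 0.39391.
d = −(3/4) ln(1 − 4p/3) = −0.75 ln(1 − 0.525213) = −0.75 ln(0.474787)
  = −0.75 × (-0.744889) = 0.558667 substitutions/site.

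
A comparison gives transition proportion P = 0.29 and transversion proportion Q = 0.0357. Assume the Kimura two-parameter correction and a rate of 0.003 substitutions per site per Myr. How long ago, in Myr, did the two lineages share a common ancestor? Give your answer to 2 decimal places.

82.78

Under the Kimura two-parameter model, d = −½ ln(1 − 2P − Q) − ¼ ln(1 − 2Q).
1 − 2P − Q = 0.3843, giving −½ ln(0.3843) = 0.478166.
1 − 2Q = 0.9286, giving −¼ ln(0.9286) = 0.018519.
d = 0.478166 + 0.018519 = 0.496685.
Under a molecular clock d = 2μt, so t = d/(2μ) = 0.496685 / (2 × 0.003) = 82.78 Myr.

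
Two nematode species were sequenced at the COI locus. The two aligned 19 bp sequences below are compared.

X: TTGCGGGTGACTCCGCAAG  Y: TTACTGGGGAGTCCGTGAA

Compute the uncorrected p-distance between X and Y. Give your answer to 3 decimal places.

The sequences differ at 7 of 19 positions (sites 3, 5, 8, 11, 16, 17, 19).
p = 7/19 = 0.368421… ≈ 0.368 (to 3 d.p.).

0.368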